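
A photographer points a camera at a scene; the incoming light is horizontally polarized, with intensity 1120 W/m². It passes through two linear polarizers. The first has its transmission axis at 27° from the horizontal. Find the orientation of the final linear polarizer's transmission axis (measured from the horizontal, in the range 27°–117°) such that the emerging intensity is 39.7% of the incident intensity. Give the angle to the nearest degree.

θ ≈ 72°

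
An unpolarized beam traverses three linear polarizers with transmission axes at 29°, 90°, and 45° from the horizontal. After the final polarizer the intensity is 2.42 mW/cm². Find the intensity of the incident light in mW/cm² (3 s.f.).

Unpolarized light through the first polarizer → I₁ = ½ I₀, now polarized at 29°.
I₂ = I₁ cos²(90° − 29°) = 0.5 I₀ · cos²(61°) = 0.1175 I₀.
I₃ = I₂ cos²(45° − 90°) = 0.1175 I₀ · cos²(45°) = 0.05876 I₀.
So 2.42 mW/cm² = 0.05876 I₀, giving I₀ = 2.42/0.05876 = 41.18 mW/cm².

I₀ ≈ 41.2 mW/cm²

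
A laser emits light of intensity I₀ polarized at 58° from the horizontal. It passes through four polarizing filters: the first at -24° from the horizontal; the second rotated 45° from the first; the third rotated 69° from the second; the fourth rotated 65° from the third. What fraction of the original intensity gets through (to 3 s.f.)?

≈ 0.000222 I₀

I₁ = I₀ cos²(-24° − 58°) = I₀ cos²(82°) = 0.01937 I₀.
I₂ = I₁ cos²(45°) = 0.01937 · 0.5 I₀ = 0.009685 I₀.
I₃ = I₂ cos²(69°) = 0.009685 · 0.1284 I₀ = 0.001244 I₀.
I₄ = I₃ cos²(65°) = 0.001244 · 0.1786 I₀ = 0.0002221 I₀.
Transmitted fraction = 0.0002221.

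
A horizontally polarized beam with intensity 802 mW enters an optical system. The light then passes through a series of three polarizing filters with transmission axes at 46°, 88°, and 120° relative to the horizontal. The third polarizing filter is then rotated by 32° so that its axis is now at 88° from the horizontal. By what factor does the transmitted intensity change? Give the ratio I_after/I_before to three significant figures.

Before rotation:
By Malus's law, I₁ = I₀ cos²(46° − 0°) = I₀ cos²(46°) = 0.4826 I₀.
I₂ = I₁ cos²(88° − 46°) = 0.4826 I₀ · cos²(42°) = 0.2665 I₀.
I₃ = I₂ cos²(120° − 88°) = 0.2665 I₀ · cos²(32°) = 0.1917 I₀.
After rotation:
I₁ = I₀ cos²(46° − 0°) = I₀ cos²(46°) = 0.4826 I₀.
I₂ = I₁ cos²(88° − 46°) = 0.4826 I₀ · cos²(42°) = 0.2665 I₀.
I₃ = I₂ cos²(88° − 88°) = 0.2665 I₀ · cos²(0°) = 0.2665 I₀.
Ratio = 0.2665 / 0.1917 = 1.39.

I_new/I_old ≈ 1.39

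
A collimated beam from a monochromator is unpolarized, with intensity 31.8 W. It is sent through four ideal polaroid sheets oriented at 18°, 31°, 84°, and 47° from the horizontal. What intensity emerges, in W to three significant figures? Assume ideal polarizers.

I ≈ 3.49 W

Unpolarized light through the first polarizer → I₁ = 31.8 W/2 = 15.9 W, polarized at 18°.
I₂ = I₁ · cos²(13°) = 15.9 · 0.9494 = 15.1 W.
I₃ = I₂ · cos²(53°) = 15.1 · 0.3622 = 5.467 W.
I₄ = I₃ · cos²(37°) = 5.467 · 0.6378 = 3.487 W.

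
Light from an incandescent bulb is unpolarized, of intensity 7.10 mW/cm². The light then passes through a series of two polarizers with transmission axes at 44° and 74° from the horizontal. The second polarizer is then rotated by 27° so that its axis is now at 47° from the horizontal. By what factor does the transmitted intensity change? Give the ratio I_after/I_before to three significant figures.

I_new/I_old ≈ 1.33

Before rotation:
Unpolarized light through the first polarizer → I₁ = ½ I₀, now polarized at 44°.
I₂ = I₁ cos²(74° − 44°) = 0.5 I₀ · cos²(30°) = 0.375 I₀.
After rotation:
Unpolarized light through the first polarizer → I₁ = ½ I₀, now polarized at 44°.
I₂ = I₁ cos²(47° − 44°) = 0.5 I₀ · cos²(3°) = 0.4986 I₀.
Ratio = 0.4986 / 0.375 = 1.33.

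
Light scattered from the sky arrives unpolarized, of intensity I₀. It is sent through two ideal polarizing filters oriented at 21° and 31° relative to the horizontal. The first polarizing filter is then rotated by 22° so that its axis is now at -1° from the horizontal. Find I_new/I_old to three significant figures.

I_new/I_old ≈ 0.742

Before rotation:
Unpolarized light through the first polarizer → I₁ = ½ I₀, now polarized at 21°.
I₂ = I₁ cos²(31° − 21°) = 0.5 I₀ · cos²(10°) = 0.4849 I₀.
After rotation:
Unpolarized light through the first polarizer → I₁ = ½ I₀, now polarized at -1°.
I₂ = I₁ cos²(31° + 1°) = 0.5 I₀ · cos²(32°) = 0.3596 I₀.
Ratio = 0.3596 / 0.4849 = 0.7415.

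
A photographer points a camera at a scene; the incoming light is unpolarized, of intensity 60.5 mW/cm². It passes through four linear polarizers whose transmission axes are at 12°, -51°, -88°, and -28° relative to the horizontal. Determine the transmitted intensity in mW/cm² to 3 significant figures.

Unpolarized light through the first polarizer → I₁ = 60.5 mW/cm²/2 = 30.25 mW/cm², polarized at 12°.
I₂ = I₁ · cos²(63°) = 30.25 · 0.2061 = 6.235 mW/cm².
I₃ = I₂ · cos²(37°) = 6.235 · 0.6378 = 3.977 mW/cm².
I₄ = I₃ · cos²(60°) = 3.977 · 0.25 = 0.9942 mW/cm².

I ≈ 0.994 mW/cm²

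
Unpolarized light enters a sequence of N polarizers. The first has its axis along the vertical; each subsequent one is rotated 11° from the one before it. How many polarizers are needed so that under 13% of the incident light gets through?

First polarizer halves the unpolarized light: factor 1/2.
Each further stage multiplies by cos²(11°) = 0.9636.
After N polarizers: T = 0.5·0.9636^(N−1). Require T < 0.13 ⇒ N−1 > ln(0.13/0.5)/ln(0.9636) = 36.32, so N−1 ≥ 37 and N = 38.
Check: N=38 gives T = 0.1268 < 0.13; N=37 gives T = 0.1316.

N = 38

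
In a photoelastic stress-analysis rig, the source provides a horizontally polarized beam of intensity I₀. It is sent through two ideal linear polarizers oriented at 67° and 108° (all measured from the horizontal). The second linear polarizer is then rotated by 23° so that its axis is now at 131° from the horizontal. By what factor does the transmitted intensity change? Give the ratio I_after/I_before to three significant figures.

Before rotation:
By Malus's law, I₁ = I₀ cos²(67° − 0°) = I₀ cos²(67°) = 0.1527 I₀.
I₂ = I₁ cos²(108° − 67°) = 0.1527 I₀ · cos²(41°) = 0.08696 I₀.
After rotation:
I₁ = I₀ cos²(67° − 0°) = I₀ cos²(67°) = 0.1527 I₀.
I₂ = I₁ cos²(131° − 67°) = 0.1527 I₀ · cos²(64°) = 0.02934 I₀.
Ratio = 0.02934 / 0.08696 = 0.3374.

I_new/I_old ≈ 0.337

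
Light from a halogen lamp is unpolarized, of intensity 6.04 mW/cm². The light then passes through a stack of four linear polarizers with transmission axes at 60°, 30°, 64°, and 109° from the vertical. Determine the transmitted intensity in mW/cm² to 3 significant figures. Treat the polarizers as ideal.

I ≈ 0.778 mW/cm²

Unpolarized light through the first polarizer → I₁ = 6.04 mW/cm²/2 = 3.02 mW/cm², polarized at 60°.
I₂ = I₁ · cos²(30°) = 3.02 · 0.75 = 2.265 mW/cm².
I₃ = I₂ · cos²(34°) = 2.265 · 0.6873 = 1.557 mW/cm².
I₄ = I₃ · cos²(45°) = 1.557 · 0.5 = 0.7784 mW/cm².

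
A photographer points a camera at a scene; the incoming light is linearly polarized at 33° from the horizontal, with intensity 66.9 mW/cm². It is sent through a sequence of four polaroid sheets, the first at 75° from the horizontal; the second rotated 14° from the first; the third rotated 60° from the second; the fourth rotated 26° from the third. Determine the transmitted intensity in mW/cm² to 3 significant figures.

I₁ = 66.9 mW/cm² · cos²(42°) = 36.95 mW/cm².
I₂ = I₁ · cos²(14°) = 36.95 · 0.9415 = 34.78 mW/cm².
I₃ = I₂ · cos²(60°) = 34.78 · 0.25 = 8.696 mW/cm².
I₄ = I₃ · cos²(26°) = 8.696 · 0.8078 = 7.025 mW/cm².

I ≈ 7.02 mW/cm²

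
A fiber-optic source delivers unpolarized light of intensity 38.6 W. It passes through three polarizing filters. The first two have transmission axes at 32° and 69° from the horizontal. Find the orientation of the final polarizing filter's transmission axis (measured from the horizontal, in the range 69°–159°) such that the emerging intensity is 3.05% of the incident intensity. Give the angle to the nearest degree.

θ ≈ 141°

Unpolarized light through the first polarizer → I₁ = ½ I₀, now polarized at 32°.
I₂ = I₁ cos²(69° − 32°) = 0.5 I₀ · cos²(37°) = 0.3189 I₀.
Need I₃/I₀ = 0.0305, so cos²(θ − 69°) = 0.0305 / 0.3189 = 0.09564.
θ − 69° = arccos(√0.09564) = 72.0°, giving θ ≈ 69 + 72.0 = 141.0°.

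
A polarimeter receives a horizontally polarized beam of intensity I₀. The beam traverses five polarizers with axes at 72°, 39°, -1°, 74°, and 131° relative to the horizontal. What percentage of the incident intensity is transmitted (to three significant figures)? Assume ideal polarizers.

≈ 0.0783%

By Malus's law, I₁ = I₀ cos²(72° − 0°) = I₀ cos²(72°) = 0.09549 I₀.
I₂ = I₁ cos²(39° − 72°) = 0.09549 I₀ · cos²(33°) = 0.06717 I₀.
I₃ = I₂ cos²(-1° − 39°) = 0.06717 I₀ · cos²(40°) = 0.03941 I₀.
I₄ = I₃ cos²(74° + 1°) = 0.03941 I₀ · cos²(75°) = 0.00264 I₀.
I₅ = I₄ cos²(131° − 74°) = 0.00264 I₀ · cos²(57°) = 0.0007832 I₀.
That is 0.07832% of the incident intensity.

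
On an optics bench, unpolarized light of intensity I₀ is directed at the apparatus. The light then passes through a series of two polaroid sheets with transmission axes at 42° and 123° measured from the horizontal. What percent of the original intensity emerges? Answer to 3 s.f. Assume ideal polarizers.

≈ 1.22%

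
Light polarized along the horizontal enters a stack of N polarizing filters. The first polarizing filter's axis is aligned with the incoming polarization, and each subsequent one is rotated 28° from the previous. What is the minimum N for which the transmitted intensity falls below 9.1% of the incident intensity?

First polarizer is aligned with the polarization: full transmission.
Each further stage multiplies by cos²(28°) = 0.7796.
After N polarizers: T = 0.7796^(N−1). Require T < 0.091 ⇒ N−1 > ln(0.091)/ln(0.7796) = 9.63, so N−1 ≥ 10 and N = 11.
Check: N=11 gives T = 0.08293 < 0.091; N=10 gives T = 0.1064.

N = 11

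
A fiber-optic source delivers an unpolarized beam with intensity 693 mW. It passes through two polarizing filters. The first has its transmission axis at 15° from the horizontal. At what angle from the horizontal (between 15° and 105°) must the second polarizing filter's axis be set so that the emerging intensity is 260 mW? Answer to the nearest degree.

θ ≈ 45°

Unpolarized light through the first polarizer → I₁ = ½ I₀, now polarized at 15°.
Target fraction: 260 / 693 mW = 0.3752 of I₀.
Need I₂/I₀ = 0.3752, so cos²(θ − 15°) = 0.3752 / 0.5 = 0.7504.
θ − 15° = arccos(√0.7504) = 30.0°, giving θ ≈ 15 + 30.0 = 45.0°.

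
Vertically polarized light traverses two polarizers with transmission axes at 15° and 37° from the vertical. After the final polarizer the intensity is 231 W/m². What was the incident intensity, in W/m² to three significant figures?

I₀ ≈ 288 W/m²

I₁ = I₀ cos²(15° − 0°) = I₀ cos²(15°) = 0.933 I₀.
I₂ = I₁ cos²(37° − 15°) = 0.933 I₀ · cos²(22°) = 0.8021 I₀.
So 231 W/m² = 0.8021 I₀, giving I₀ = 231/0.8021 = 288 W/m².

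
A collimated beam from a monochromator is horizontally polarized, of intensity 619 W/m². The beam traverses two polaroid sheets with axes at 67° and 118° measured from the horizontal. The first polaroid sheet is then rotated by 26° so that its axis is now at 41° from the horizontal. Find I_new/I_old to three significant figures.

Before rotation:
I₁ = I₀ cos²(67° − 0°) = I₀ cos²(67°) = 0.1527 I₀.
I₂ = I₁ cos²(118° − 67°) = 0.1527 I₀ · cos²(51°) = 0.06046 I₀.
After rotation:
I₁ = I₀ cos²(41° − 0°) = I₀ cos²(41°) = 0.5696 I₀.
I₂ = I₁ cos²(118° − 41°) = 0.5696 I₀ · cos²(77°) = 0.02882 I₀.
Ratio = 0.02882 / 0.06046 = 0.4767.

I_new/I_old ≈ 0.477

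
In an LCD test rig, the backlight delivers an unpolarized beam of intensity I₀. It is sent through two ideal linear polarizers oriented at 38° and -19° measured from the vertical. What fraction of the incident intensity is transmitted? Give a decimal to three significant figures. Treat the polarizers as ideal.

Unpolarized light through the first polarizer → I₁ = ½ I₀, now polarized at 38°.
I₂ = I₁ cos²(-19° − 38°) = 0.5 I₀ · cos²(57°) = 0.1483 I₀.
Transmitted fraction = 0.1483.

≈ 0.148 I₀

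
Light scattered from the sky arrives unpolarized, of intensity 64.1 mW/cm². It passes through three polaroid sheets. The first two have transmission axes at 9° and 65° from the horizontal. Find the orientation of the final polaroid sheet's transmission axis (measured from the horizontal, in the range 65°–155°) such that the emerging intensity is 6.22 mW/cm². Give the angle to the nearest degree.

Unpolarized light through the first polarizer → I₁ = ½ I₀, now polarized at 9°.
I₂ = I₁ cos²(65° − 9°) = 0.5 I₀ · cos²(56°) = 0.1563 I₀.
Target fraction: 6.22 / 64.1 mW/cm² = 0.09704 of I₀.
Need I₃/I₀ = 0.09704, so cos²(θ − 65°) = 0.09704 / 0.1563 = 0.6206.
θ − 65° = arccos(√0.6206) = 38.0°, giving θ ≈ 65 + 38.0 = 103.0°.

θ ≈ 103°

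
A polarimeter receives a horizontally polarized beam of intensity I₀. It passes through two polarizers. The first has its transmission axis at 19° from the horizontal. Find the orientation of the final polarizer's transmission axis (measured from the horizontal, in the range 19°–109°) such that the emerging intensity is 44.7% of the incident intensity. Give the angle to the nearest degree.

θ ≈ 64°

By Malus's law, I₁ = I₀ cos²(19° − 0°) = I₀ cos²(19°) = 0.894 I₀.
Need I₂/I₀ = 0.447, so cos²(θ − 19°) = 0.447 / 0.894 = 0.5.
θ − 19° = arccos(√0.5) = 45.0°, giving θ ≈ 19 + 45.0 = 64.0°.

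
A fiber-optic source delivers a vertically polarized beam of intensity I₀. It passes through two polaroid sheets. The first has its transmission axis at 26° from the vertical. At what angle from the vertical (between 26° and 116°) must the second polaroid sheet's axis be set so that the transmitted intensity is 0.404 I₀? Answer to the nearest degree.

By Malus's law, I₁ = I₀ cos²(26° − 0°) = I₀ cos²(26°) = 0.8078 I₀.
Need I₂/I₀ = 0.404, so cos²(θ − 26°) = 0.404 / 0.8078 = 0.5001.
θ − 26° = arccos(√0.5001) = 45.0°, giving θ ≈ 26 + 45.0 = 71.0°.

θ ≈ 71°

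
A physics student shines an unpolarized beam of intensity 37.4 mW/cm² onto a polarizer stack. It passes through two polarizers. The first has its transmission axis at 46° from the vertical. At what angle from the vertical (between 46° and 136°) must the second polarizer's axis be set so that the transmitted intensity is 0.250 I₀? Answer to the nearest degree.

θ ≈ 91°

Unpolarized light through the first polarizer → I₁ = ½ I₀, now polarized at 46°.
Need I₂/I₀ = 0.25, so cos²(θ − 46°) = 0.25 / 0.5 = 0.5.
θ − 46° = arccos(√0.5) = 45.0°, giving θ ≈ 46 + 45.0 = 91.0°.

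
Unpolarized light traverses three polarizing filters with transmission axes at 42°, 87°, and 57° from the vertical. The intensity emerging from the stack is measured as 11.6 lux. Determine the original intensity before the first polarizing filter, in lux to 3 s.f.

Unpolarized light through the first polarizer → I₁ = ½ I₀, now polarized at 42°.
I₂ = I₁ cos²(87° − 42°) = 0.5 I₀ · cos²(45°) = 0.25 I₀.
I₃ = I₂ cos²(57° − 87°) = 0.25 I₀ · cos²(30°) = 0.1875 I₀.
So 11.6 lux = 0.1875 I₀, giving I₀ = 11.6/0.1875 = 61.87 lux.

I₀ ≈ 61.9 lux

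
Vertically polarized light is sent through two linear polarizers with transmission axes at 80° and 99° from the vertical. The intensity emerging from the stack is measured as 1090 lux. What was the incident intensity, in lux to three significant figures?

I₀ ≈ 4.04e4 lux

I₁ = I₀ cos²(80° − 0°) = I₀ cos²(80°) = 0.03015 I₀.
I₂ = I₁ cos²(99° − 80°) = 0.03015 I₀ · cos²(19°) = 0.02696 I₀.
So 1090 lux = 0.02696 I₀, giving I₀ = 1090/0.02696 = 4.043e+04 lux.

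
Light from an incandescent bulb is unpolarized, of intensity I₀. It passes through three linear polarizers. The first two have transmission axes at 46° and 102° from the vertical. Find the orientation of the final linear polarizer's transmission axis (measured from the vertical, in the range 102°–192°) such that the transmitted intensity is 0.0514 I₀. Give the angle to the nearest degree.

Unpolarized light through the first polarizer → I₁ = ½ I₀, now polarized at 46°.
I₂ = I₁ cos²(102° − 46°) = 0.5 I₀ · cos²(56°) = 0.1563 I₀.
Need I₃/I₀ = 0.0514, so cos²(θ − 102°) = 0.0514 / 0.1563 = 0.3288.
θ − 102° = arccos(√0.3288) = 55.0°, giving θ ≈ 102 + 55.0 = 157.0°.

θ ≈ 157°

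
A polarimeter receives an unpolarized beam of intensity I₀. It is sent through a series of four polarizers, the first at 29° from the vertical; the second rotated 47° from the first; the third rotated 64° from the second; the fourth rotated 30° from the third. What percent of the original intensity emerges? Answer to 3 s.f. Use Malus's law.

Unpolarized light through the first polarizer → I₁ = ½ I₀, now polarized at 29°.
I₂ = I₁ cos²(47°) = 0.5 · 0.4651 I₀ = 0.2326 I₀.
I₃ = I₂ cos²(64°) = 0.2326 · 0.1922 I₀ = 0.04469 I₀.
I₄ = I₃ cos²(30°) = 0.04469 · 0.75 I₀ = 0.03352 I₀.
That is 3.352% of the incident intensity.

≈ 3.35%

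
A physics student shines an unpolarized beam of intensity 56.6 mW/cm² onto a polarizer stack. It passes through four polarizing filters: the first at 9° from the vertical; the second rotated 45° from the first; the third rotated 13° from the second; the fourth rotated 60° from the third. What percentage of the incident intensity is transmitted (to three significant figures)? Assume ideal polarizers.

Unpolarized light through the first polarizer → I₁ = 56.6 mW/cm²/2 = 28.3 mW/cm², polarized at 9°.
I₂ = I₁ · cos²(45°) = 28.3 · 0.5 = 14.15 mW/cm².
I₃ = I₂ · cos²(13°) = 14.15 · 0.9494 = 13.43 mW/cm².
I₄ = I₃ · cos²(60°) = 13.43 · 0.25 = 3.358 mW/cm².
That is 5.934% of the incident intensity.

≈ 5.93%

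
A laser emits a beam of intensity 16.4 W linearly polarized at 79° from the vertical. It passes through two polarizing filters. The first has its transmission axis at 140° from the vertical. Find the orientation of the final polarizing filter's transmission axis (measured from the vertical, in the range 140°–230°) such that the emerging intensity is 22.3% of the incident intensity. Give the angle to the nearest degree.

θ ≈ 153°

I₁ = I₀ cos²(140° − 79°) = I₀ cos²(61°) = 0.235 I₀.
Need I₂/I₀ = 0.223, so cos²(θ − 140°) = 0.223 / 0.235 = 0.9488.
θ − 140° = arccos(√0.9488) = 13.1°, giving θ ≈ 140 + 13.1 = 153.1°.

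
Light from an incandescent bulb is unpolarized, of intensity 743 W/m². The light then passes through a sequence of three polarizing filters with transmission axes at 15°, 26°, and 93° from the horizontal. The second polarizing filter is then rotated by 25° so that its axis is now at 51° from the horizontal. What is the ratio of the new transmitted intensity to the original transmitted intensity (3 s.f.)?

I_new/I_old ≈ 2.46

Before rotation:
Unpolarized light through the first polarizer → I₁ = ½ I₀, now polarized at 15°.
I₂ = I₁ cos²(26° − 15°) = 0.5 I₀ · cos²(11°) = 0.4818 I₀.
I₃ = I₂ cos²(93° − 26°) = 0.4818 I₀ · cos²(67°) = 0.07356 I₀.
After rotation:
Unpolarized light through the first polarizer → I₁ = ½ I₀, now polarized at 15°.
I₂ = I₁ cos²(51° − 15°) = 0.5 I₀ · cos²(36°) = 0.3273 I₀.
I₃ = I₂ cos²(93° − 51°) = 0.3273 I₀ · cos²(42°) = 0.1807 I₀.
Ratio = 0.1807 / 0.07356 = 2.457.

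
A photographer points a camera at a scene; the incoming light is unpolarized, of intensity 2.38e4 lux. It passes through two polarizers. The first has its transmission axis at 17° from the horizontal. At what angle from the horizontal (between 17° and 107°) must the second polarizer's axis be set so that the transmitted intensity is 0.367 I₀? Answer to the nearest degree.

Unpolarized light through the first polarizer → I₁ = ½ I₀, now polarized at 17°.
Need I₂/I₀ = 0.367, so cos²(θ − 17°) = 0.367 / 0.5 = 0.734.
θ − 17° = arccos(√0.734) = 31.0°, giving θ ≈ 17 + 31.0 = 48.0°.

θ ≈ 48°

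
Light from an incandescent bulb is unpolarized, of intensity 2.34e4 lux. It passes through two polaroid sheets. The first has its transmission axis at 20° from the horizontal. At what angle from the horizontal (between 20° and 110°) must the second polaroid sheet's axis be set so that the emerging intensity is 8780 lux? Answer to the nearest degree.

Unpolarized light through the first polarizer → I₁ = ½ I₀, now polarized at 20°.
Target fraction: 8780 / 2.34e4 lux = 0.3752 of I₀.
Need I₂/I₀ = 0.3752, so cos²(θ − 20°) = 0.3752 / 0.5 = 0.7504.
θ − 20° = arccos(√0.7504) = 30.0°, giving θ ≈ 20 + 30.0 = 50.0°.

θ ≈ 50°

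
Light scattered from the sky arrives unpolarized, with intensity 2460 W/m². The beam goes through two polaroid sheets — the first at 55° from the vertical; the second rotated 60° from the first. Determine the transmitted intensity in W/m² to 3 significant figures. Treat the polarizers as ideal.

I ≈ 308 W/m²

Unpolarized light through the first polarizer → I₁ = 2460 W/m²/2 = 1230 W/m², polarized at 55°.
I₂ = I₁ · cos²(60°) = 1230 · 0.25 = 307.5 W/m².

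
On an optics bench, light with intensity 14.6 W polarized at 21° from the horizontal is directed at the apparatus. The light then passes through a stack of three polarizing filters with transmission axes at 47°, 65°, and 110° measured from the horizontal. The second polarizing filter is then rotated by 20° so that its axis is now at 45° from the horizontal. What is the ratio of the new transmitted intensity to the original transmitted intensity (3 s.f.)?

I_new/I_old ≈ 0.394

Before rotation:
I₁ = I₀ cos²(47° − 21°) = I₀ cos²(26°) = 0.8078 I₀.
I₂ = I₁ cos²(65° − 47°) = 0.8078 I₀ · cos²(18°) = 0.7307 I₀.
I₃ = I₂ cos²(110° − 65°) = 0.7307 I₀ · cos²(45°) = 0.3653 I₀.
After rotation:
I₁ = I₀ cos²(47° − 21°) = I₀ cos²(26°) = 0.8078 I₀.
I₂ = I₁ cos²(45° − 47°) = 0.8078 I₀ · cos²(2°) = 0.8068 I₀.
I₃ = I₂ cos²(110° − 45°) = 0.8068 I₀ · cos²(65°) = 0.1441 I₀.
Ratio = 0.1441 / 0.3653 = 0.3944.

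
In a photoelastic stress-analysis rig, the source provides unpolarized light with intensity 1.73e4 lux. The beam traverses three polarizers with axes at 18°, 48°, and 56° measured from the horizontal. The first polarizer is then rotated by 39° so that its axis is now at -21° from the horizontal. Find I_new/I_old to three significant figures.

I_new/I_old ≈ 0.171

Before rotation:
Unpolarized light through the first polarizer → I₁ = ½ I₀, now polarized at 18°.
I₂ = I₁ cos²(48° − 18°) = 0.5 I₀ · cos²(30°) = 0.375 I₀.
I₃ = I₂ cos²(56° − 48°) = 0.375 I₀ · cos²(8°) = 0.3677 I₀.
After rotation:
Unpolarized light through the first polarizer → I₁ = ½ I₀, now polarized at -21°.
I₂ = I₁ cos²(48° + 21°) = 0.5 I₀ · cos²(69°) = 0.06421 I₀.
I₃ = I₂ cos²(56° − 48°) = 0.06421 I₀ · cos²(8°) = 0.06297 I₀.
Ratio = 0.06297 / 0.3677 = 0.1712.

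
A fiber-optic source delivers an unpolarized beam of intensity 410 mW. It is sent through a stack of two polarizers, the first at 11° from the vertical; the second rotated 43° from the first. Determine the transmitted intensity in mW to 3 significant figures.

I ≈ 110 mW

Unpolarized light through the first polarizer → I₁ = 410 mW/2 = 205 mW, polarized at 11°.
I₂ = I₁ · cos²(43°) = 205 · 0.5349 = 109.7 mW.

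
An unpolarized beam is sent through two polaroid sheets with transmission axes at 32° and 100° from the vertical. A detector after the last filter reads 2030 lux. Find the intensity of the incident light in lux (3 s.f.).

Unpolarized light through the first polarizer → I₁ = ½ I₀, now polarized at 32°.
I₂ = I₁ cos²(100° − 32°) = 0.5 I₀ · cos²(68°) = 0.07017 I₀.
So 2030 lux = 0.07017 I₀, giving I₀ = 2030/0.07017 = 2.893e+04 lux.

I₀ ≈ 2.89e4 lux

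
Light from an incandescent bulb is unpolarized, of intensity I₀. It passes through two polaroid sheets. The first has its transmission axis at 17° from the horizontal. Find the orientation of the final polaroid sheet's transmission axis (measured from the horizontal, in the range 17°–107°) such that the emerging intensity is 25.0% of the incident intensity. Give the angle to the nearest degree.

θ ≈ 62°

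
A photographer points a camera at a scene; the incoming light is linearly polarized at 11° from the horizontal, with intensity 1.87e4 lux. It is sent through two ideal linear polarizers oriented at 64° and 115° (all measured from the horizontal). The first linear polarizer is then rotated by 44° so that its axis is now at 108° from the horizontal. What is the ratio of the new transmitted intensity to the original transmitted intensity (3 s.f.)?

Before rotation:
By Malus's law, I₁ = I₀ cos²(64° − 11°) = I₀ cos²(53°) = 0.3622 I₀.
I₂ = I₁ cos²(115° − 64°) = 0.3622 I₀ · cos²(51°) = 0.1434 I₀.
After rotation:
I₁ = I₀ cos²(108° − 11°) = I₀ cos²(83°) = 0.01485 I₀.
I₂ = I₁ cos²(115° − 108°) = 0.01485 I₀ · cos²(7°) = 0.01463 I₀.
Ratio = 0.01463 / 0.1434 = 0.102.

I_new/I_old ≈ 0.102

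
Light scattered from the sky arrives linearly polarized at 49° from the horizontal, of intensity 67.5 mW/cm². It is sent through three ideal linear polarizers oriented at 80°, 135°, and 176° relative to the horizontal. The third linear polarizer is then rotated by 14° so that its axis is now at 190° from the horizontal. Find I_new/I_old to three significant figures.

I_new/I_old ≈ 0.578

Before rotation:
I₁ = I₀ cos²(80° − 49°) = I₀ cos²(31°) = 0.7347 I₀.
I₂ = I₁ cos²(135° − 80°) = 0.7347 I₀ · cos²(55°) = 0.2417 I₀.
I₃ = I₂ cos²(176° − 135°) = 0.2417 I₀ · cos²(41°) = 0.1377 I₀.
After rotation:
I₁ = I₀ cos²(80° − 49°) = I₀ cos²(31°) = 0.7347 I₀.
I₂ = I₁ cos²(135° − 80°) = 0.7347 I₀ · cos²(55°) = 0.2417 I₀.
I₃ = I₂ cos²(190° − 135°) = 0.2417 I₀ · cos²(55°) = 0.07952 I₀.
Ratio = 0.07952 / 0.1377 = 0.5776.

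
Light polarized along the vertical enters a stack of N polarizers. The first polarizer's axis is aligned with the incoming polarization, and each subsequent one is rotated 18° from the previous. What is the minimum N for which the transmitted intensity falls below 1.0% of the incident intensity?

First polarizer is aligned with the polarization: full transmission.
Each further stage multiplies by cos²(18°) = 0.9045.
After N polarizers: T = 0.9045^(N−1). Require T < 0.010 ⇒ N−1 > ln(0.010)/ln(0.9045) = 45.88, so N−1 ≥ 46 and N = 47.
Check: N=47 gives T = 0.009885 < 0.010; N=46 gives T = 0.01093.

N = 47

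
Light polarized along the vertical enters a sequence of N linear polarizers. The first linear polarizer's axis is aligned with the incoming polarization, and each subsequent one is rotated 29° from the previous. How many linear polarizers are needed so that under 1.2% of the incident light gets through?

N = 18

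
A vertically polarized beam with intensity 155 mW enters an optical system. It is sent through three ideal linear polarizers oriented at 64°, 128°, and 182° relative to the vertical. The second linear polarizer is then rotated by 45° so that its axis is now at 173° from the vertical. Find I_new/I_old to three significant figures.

I_new/I_old ≈ 1.56

Before rotation:
By Malus's law, I₁ = I₀ cos²(64° − 0°) = I₀ cos²(64°) = 0.1922 I₀.
I₂ = I₁ cos²(128° − 64°) = 0.1922 I₀ · cos²(64°) = 0.03693 I₀.
I₃ = I₂ cos²(182° − 128°) = 0.03693 I₀ · cos²(54°) = 0.01276 I₀.
After rotation:
I₁ = I₀ cos²(64° − 0°) = I₀ cos²(64°) = 0.1922 I₀.
Angle between axes 1 and 2: 71°. I₂ = 0.1922 I₀ · cos²(71°) = 0.02037 I₀.
I₃ = I₂ cos²(182° − 173°) = 0.02037 I₀ · cos²(9°) = 0.01987 I₀.
Ratio = 0.01987 / 0.01276 = 1.557.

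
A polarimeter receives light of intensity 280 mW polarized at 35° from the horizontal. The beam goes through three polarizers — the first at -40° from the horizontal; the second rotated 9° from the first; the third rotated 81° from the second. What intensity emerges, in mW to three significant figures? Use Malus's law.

I ≈ 0.448 mW

By Malus's law, I₁ = 280 mW · cos²(75°) = 18.76 mW.
I₂ = I₁ · cos²(9°) = 18.76 · 0.9755 = 18.3 mW.
I₃ = I₂ · cos²(81°) = 18.3 · 0.02447 = 0.4478 mW.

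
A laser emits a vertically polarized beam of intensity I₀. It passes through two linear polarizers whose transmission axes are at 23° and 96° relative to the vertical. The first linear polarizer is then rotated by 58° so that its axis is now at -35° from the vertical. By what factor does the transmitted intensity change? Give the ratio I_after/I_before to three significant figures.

Before rotation:
I₁ = I₀ cos²(23° − 0°) = I₀ cos²(23°) = 0.8473 I₀.
I₂ = I₁ cos²(96° − 23°) = 0.8473 I₀ · cos²(73°) = 0.07243 I₀.
After rotation:
I₁ = I₀ cos²(-35° − 0°) = I₀ cos²(35°) = 0.671 I₀.
Angle between axes 1 and 2: 49°. I₂ = 0.671 I₀ · cos²(49°) = 0.2888 I₀.
Ratio = 0.2888 / 0.07243 = 3.987.

I_new/I_old ≈ 3.99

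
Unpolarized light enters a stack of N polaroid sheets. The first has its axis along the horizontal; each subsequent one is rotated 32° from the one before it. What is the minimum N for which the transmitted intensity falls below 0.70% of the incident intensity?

N = 14

First polarizer halves the unpolarized light: factor 1/2.
Each further stage multiplies by cos²(32°) = 0.7192.
After N polarizers: T = 0.5·0.7192^(N−1). Require T < 0.0070 ⇒ N−1 > ln(0.0070/0.5)/ln(0.7192) = 12.95, so N−1 ≥ 13 and N = 14.
Check: N=14 gives T = 0.006885 < 0.0070; N=13 gives T = 0.009573.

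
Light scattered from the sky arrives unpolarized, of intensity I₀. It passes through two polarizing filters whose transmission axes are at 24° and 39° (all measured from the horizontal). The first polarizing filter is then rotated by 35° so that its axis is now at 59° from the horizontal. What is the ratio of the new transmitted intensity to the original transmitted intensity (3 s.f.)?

I_new/I_old ≈ 0.946

Before rotation:
Unpolarized light through the first polarizer → I₁ = ½ I₀, now polarized at 24°.
I₂ = I₁ cos²(39° − 24°) = 0.5 I₀ · cos²(15°) = 0.4665 I₀.
After rotation:
Unpolarized light through the first polarizer → I₁ = ½ I₀, now polarized at 59°.
I₂ = I₁ cos²(39° − 59°) = 0.5 I₀ · cos²(20°) = 0.4415 I₀.
Ratio = 0.4415 / 0.4665 = 0.9464.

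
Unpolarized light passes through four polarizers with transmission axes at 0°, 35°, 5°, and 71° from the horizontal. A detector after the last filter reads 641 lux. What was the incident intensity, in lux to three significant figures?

I₀ ≈ 1.54e4 lux

Unpolarized light through the first polarizer → I₁ = ½ I₀, now polarized at 0°.
I₂ = I₁ cos²(35° − 0°) = 0.5 I₀ · cos²(35°) = 0.3355 I₀.
I₃ = I₂ cos²(5° − 35°) = 0.3355 I₀ · cos²(30°) = 0.2516 I₀.
I₄ = I₃ cos²(71° − 5°) = 0.2516 I₀ · cos²(66°) = 0.04163 I₀.
So 641 lux = 0.04163 I₀, giving I₀ = 641/0.04163 = 1.54e+04 lux.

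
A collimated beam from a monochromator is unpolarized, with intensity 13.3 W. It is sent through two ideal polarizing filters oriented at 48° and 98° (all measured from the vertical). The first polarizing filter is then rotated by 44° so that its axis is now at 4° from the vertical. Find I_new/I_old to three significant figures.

Before rotation:
Unpolarized light through the first polarizer → I₁ = ½ I₀, now polarized at 48°.
I₂ = I₁ cos²(98° − 48°) = 0.5 I₀ · cos²(50°) = 0.2066 I₀.
After rotation:
Unpolarized light through the first polarizer → I₁ = ½ I₀, now polarized at 4°.
Angle between axes 1 and 2: 86°. I₂ = 0.5 I₀ · cos²(86°) = 0.002433 I₀.
Ratio = 0.002433 / 0.2066 = 0.01178.

I_new/I_old ≈ 0.0118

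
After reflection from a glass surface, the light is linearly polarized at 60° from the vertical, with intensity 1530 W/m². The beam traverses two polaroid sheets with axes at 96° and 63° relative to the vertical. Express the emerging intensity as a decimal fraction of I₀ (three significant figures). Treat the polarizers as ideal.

I/I₀ ≈ 0.460

By Malus's law, I₁ = 1530 W/m² · cos²(36°) = 1001 W/m².
I₂ = I₁ · cos²(33°) = 1001 · 0.7034 = 704.4 W/m².
Transmitted fraction = 0.4604.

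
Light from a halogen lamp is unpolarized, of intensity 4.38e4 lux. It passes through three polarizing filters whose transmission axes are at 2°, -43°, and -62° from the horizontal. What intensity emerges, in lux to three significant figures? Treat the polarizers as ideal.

Unpolarized light through the first polarizer → I₁ = 4.38e4 lux/2 = 2.19e+04 lux, polarized at 2°.
I₂ = I₁ · cos²(45°) = 2.19e+04 · 0.5 = 1.095e+04 lux.
I₃ = I₂ · cos²(19°) = 1.095e+04 · 0.894 = 9789 lux.

I ≈ 9790 lux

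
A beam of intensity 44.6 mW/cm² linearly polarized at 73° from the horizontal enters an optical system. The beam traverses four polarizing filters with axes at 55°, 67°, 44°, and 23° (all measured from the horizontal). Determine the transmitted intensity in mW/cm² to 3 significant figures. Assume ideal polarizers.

I ≈ 28.5 mW/cm²

I₁ = 44.6 mW/cm² · cos²(18°) = 40.34 mW/cm².
I₂ = I₁ · cos²(12°) = 40.34 · 0.9568 = 38.6 mW/cm².
I₃ = I₂ · cos²(23°) = 38.6 · 0.8473 = 32.7 mW/cm².
I₄ = I₃ · cos²(21°) = 32.7 · 0.8716 = 28.5 mW/cm².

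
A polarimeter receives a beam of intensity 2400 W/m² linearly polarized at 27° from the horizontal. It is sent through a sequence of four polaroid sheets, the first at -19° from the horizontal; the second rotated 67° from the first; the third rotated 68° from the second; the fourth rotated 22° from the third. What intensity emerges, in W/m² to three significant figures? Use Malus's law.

By Malus's law, I₁ = 2400 W/m² · cos²(46°) = 1158 W/m².
I₂ = I₁ · cos²(67°) = 1158 · 0.1527 = 176.8 W/m².
I₃ = I₂ · cos²(68°) = 176.8 · 0.1403 = 24.81 W/m².
I₄ = I₃ · cos²(22°) = 24.81 · 0.8597 = 21.33 W/m².

I ≈ 21.3 W/m²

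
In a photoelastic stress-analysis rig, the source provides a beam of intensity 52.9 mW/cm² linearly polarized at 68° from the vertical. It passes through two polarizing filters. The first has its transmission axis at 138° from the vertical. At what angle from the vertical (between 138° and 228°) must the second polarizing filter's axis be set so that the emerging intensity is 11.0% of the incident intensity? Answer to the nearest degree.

θ ≈ 152°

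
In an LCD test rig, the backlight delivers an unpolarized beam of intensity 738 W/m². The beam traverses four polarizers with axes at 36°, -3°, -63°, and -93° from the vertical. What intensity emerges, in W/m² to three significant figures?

Unpolarized light through the first polarizer → I₁ = 738 W/m²/2 = 369 W/m², polarized at 36°.
I₂ = I₁ · cos²(39°) = 369 · 0.604 = 222.9 W/m².
I₃ = I₂ · cos²(60°) = 222.9 · 0.25 = 55.71 W/m².
I₄ = I₃ · cos²(30°) = 55.71 · 0.75 = 41.79 W/m².

I ≈ 41.8 W/m²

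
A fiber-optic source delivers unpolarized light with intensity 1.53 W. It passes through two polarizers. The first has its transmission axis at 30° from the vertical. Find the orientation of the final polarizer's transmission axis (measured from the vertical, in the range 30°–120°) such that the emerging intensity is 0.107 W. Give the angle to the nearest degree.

θ ≈ 98°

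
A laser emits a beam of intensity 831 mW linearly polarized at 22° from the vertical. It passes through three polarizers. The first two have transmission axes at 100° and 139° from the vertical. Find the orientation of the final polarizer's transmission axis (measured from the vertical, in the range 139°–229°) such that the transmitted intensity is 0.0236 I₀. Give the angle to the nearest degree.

θ ≈ 157°

By Malus's law, I₁ = I₀ cos²(100° − 22°) = I₀ cos²(78°) = 0.04323 I₀.
I₂ = I₁ cos²(139° − 100°) = 0.04323 I₀ · cos²(39°) = 0.02611 I₀.
Need I₃/I₀ = 0.0236, so cos²(θ − 139°) = 0.0236 / 0.02611 = 0.904.
θ − 139° = arccos(√0.904) = 18.1°, giving θ ≈ 139 + 18.1 = 157.1°.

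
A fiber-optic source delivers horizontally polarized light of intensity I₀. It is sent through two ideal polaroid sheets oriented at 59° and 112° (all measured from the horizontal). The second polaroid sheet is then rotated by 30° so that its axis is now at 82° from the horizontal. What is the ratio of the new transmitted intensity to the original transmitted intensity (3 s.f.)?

I_new/I_old ≈ 2.34

Before rotation:
I₁ = I₀ cos²(59° − 0°) = I₀ cos²(59°) = 0.2653 I₀.
I₂ = I₁ cos²(112° − 59°) = 0.2653 I₀ · cos²(53°) = 0.09607 I₀.
After rotation:
I₁ = I₀ cos²(59° − 0°) = I₀ cos²(59°) = 0.2653 I₀.
I₂ = I₁ cos²(82° − 59°) = 0.2653 I₀ · cos²(23°) = 0.2248 I₀.
Ratio = 0.2248 / 0.09607 = 2.34.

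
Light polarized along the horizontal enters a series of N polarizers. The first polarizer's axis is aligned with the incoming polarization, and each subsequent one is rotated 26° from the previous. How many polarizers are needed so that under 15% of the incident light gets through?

N = 10

First polarizer is aligned with the polarization: full transmission.
Each further stage multiplies by cos²(26°) = 0.8078.
After N polarizers: T = 0.8078^(N−1). Require T < 0.15 ⇒ N−1 > ln(0.15)/ln(0.8078) = 8.89, so N−1 ≥ 9 and N = 10.
Check: N=10 gives T = 0.1465 < 0.15; N=9 gives T = 0.1814.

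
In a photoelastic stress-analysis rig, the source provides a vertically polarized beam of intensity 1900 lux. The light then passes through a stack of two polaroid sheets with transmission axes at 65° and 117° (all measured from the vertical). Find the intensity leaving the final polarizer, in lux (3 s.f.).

By Malus's law, I₁ = 1900 lux · cos²(65°) = 339.4 lux.
I₂ = I₁ · cos²(52°) = 339.4 · 0.379 = 128.6 lux.

I ≈ 129 lux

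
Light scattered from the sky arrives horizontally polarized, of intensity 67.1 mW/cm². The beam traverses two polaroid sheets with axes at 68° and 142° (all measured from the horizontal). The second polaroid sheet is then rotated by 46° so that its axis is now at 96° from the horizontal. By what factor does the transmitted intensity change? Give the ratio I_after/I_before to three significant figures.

Before rotation:
I₁ = I₀ cos²(68° − 0°) = I₀ cos²(68°) = 0.1403 I₀.
I₂ = I₁ cos²(142° − 68°) = 0.1403 I₀ · cos²(74°) = 0.01066 I₀.
After rotation:
I₁ = I₀ cos²(68° − 0°) = I₀ cos²(68°) = 0.1403 I₀.
I₂ = I₁ cos²(96° − 68°) = 0.1403 I₀ · cos²(28°) = 0.1094 I₀.
Ratio = 0.1094 / 0.01066 = 10.26.

I_new/I_old ≈ 10.3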